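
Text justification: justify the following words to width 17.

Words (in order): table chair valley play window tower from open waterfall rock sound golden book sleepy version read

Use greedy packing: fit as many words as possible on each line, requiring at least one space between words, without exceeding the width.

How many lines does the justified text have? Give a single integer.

Answer: 7

Derivation:
Line 1: ['table', 'chair'] (min_width=11, slack=6)
Line 2: ['valley', 'play'] (min_width=11, slack=6)
Line 3: ['window', 'tower', 'from'] (min_width=17, slack=0)
Line 4: ['open', 'waterfall'] (min_width=14, slack=3)
Line 5: ['rock', 'sound', 'golden'] (min_width=17, slack=0)
Line 6: ['book', 'sleepy'] (min_width=11, slack=6)
Line 7: ['version', 'read'] (min_width=12, slack=5)
Total lines: 7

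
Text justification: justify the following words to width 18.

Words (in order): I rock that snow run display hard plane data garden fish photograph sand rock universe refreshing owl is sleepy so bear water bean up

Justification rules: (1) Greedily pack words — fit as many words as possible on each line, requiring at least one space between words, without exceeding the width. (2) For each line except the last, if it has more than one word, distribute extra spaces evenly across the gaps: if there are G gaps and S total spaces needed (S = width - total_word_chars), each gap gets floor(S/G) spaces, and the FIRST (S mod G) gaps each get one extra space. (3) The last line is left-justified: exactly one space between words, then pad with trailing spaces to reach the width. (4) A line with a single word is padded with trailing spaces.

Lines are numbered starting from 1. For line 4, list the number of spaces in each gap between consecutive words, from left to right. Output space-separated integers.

Line 1: ['I', 'rock', 'that', 'snow'] (min_width=16, slack=2)
Line 2: ['run', 'display', 'hard'] (min_width=16, slack=2)
Line 3: ['plane', 'data', 'garden'] (min_width=17, slack=1)
Line 4: ['fish', 'photograph'] (min_width=15, slack=3)
Line 5: ['sand', 'rock', 'universe'] (min_width=18, slack=0)
Line 6: ['refreshing', 'owl', 'is'] (min_width=17, slack=1)
Line 7: ['sleepy', 'so', 'bear'] (min_width=14, slack=4)
Line 8: ['water', 'bean', 'up'] (min_width=13, slack=5)

Answer: 4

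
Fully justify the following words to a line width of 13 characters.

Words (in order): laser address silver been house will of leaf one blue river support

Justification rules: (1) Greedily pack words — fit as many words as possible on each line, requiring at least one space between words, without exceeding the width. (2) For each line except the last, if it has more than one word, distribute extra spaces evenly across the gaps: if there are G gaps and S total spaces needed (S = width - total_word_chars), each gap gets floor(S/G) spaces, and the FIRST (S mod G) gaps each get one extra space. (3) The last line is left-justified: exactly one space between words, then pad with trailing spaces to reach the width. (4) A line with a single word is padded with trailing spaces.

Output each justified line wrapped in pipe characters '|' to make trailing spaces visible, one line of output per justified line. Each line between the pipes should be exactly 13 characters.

Line 1: ['laser', 'address'] (min_width=13, slack=0)
Line 2: ['silver', 'been'] (min_width=11, slack=2)
Line 3: ['house', 'will', 'of'] (min_width=13, slack=0)
Line 4: ['leaf', 'one', 'blue'] (min_width=13, slack=0)
Line 5: ['river', 'support'] (min_width=13, slack=0)

Answer: |laser address|
|silver   been|
|house will of|
|leaf one blue|
|river support|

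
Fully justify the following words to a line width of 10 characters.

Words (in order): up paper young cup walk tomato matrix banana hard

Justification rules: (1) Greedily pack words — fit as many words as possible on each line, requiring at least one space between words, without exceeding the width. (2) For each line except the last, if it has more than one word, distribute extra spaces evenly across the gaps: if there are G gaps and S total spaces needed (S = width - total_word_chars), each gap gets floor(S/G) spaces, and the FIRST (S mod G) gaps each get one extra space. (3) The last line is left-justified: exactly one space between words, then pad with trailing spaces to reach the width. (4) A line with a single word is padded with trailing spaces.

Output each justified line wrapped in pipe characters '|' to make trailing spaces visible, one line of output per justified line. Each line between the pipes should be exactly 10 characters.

Line 1: ['up', 'paper'] (min_width=8, slack=2)
Line 2: ['young', 'cup'] (min_width=9, slack=1)
Line 3: ['walk'] (min_width=4, slack=6)
Line 4: ['tomato'] (min_width=6, slack=4)
Line 5: ['matrix'] (min_width=6, slack=4)
Line 6: ['banana'] (min_width=6, slack=4)
Line 7: ['hard'] (min_width=4, slack=6)

Answer: |up   paper|
|young  cup|
|walk      |
|tomato    |
|matrix    |
|banana    |
|hard      |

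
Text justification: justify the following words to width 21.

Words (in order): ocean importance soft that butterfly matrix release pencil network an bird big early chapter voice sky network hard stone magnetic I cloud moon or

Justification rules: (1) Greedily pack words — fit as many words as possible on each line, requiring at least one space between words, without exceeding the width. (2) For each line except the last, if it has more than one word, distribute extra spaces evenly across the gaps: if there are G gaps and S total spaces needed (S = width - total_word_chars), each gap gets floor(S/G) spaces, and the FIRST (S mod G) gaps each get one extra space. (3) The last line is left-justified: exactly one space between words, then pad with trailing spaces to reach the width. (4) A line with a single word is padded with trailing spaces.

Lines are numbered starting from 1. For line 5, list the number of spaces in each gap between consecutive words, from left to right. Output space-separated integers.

Answer: 2 2

Derivation:
Line 1: ['ocean', 'importance', 'soft'] (min_width=21, slack=0)
Line 2: ['that', 'butterfly', 'matrix'] (min_width=21, slack=0)
Line 3: ['release', 'pencil'] (min_width=14, slack=7)
Line 4: ['network', 'an', 'bird', 'big'] (min_width=19, slack=2)
Line 5: ['early', 'chapter', 'voice'] (min_width=19, slack=2)
Line 6: ['sky', 'network', 'hard'] (min_width=16, slack=5)
Line 7: ['stone', 'magnetic', 'I'] (min_width=16, slack=5)
Line 8: ['cloud', 'moon', 'or'] (min_width=13, slack=8)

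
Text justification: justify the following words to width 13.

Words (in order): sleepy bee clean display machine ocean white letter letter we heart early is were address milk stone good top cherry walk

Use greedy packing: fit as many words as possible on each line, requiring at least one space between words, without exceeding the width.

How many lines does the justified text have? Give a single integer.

Answer: 11

Derivation:
Line 1: ['sleepy', 'bee'] (min_width=10, slack=3)
Line 2: ['clean', 'display'] (min_width=13, slack=0)
Line 3: ['machine', 'ocean'] (min_width=13, slack=0)
Line 4: ['white', 'letter'] (min_width=12, slack=1)
Line 5: ['letter', 'we'] (min_width=9, slack=4)
Line 6: ['heart', 'early'] (min_width=11, slack=2)
Line 7: ['is', 'were'] (min_width=7, slack=6)
Line 8: ['address', 'milk'] (min_width=12, slack=1)
Line 9: ['stone', 'good'] (min_width=10, slack=3)
Line 10: ['top', 'cherry'] (min_width=10, slack=3)
Line 11: ['walk'] (min_width=4, slack=9)
Total lines: 11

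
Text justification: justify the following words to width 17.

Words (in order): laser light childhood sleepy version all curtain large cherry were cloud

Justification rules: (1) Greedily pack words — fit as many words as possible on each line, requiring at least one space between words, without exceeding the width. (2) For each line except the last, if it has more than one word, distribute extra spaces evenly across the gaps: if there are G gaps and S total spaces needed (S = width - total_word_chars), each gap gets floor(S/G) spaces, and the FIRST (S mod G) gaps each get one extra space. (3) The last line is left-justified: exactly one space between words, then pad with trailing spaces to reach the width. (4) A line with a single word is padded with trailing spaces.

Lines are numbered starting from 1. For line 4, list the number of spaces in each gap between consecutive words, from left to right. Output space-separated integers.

Line 1: ['laser', 'light'] (min_width=11, slack=6)
Line 2: ['childhood', 'sleepy'] (min_width=16, slack=1)
Line 3: ['version', 'all'] (min_width=11, slack=6)
Line 4: ['curtain', 'large'] (min_width=13, slack=4)
Line 5: ['cherry', 'were', 'cloud'] (min_width=17, slack=0)

Answer: 5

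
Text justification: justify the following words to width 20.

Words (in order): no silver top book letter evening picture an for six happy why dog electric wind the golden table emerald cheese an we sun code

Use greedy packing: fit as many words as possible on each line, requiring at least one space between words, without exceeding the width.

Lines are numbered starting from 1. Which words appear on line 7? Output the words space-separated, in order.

Line 1: ['no', 'silver', 'top', 'book'] (min_width=18, slack=2)
Line 2: ['letter', 'evening'] (min_width=14, slack=6)
Line 3: ['picture', 'an', 'for', 'six'] (min_width=18, slack=2)
Line 4: ['happy', 'why', 'dog'] (min_width=13, slack=7)
Line 5: ['electric', 'wind', 'the'] (min_width=17, slack=3)
Line 6: ['golden', 'table', 'emerald'] (min_width=20, slack=0)
Line 7: ['cheese', 'an', 'we', 'sun'] (min_width=16, slack=4)
Line 8: ['code'] (min_width=4, slack=16)

Answer: cheese an we sun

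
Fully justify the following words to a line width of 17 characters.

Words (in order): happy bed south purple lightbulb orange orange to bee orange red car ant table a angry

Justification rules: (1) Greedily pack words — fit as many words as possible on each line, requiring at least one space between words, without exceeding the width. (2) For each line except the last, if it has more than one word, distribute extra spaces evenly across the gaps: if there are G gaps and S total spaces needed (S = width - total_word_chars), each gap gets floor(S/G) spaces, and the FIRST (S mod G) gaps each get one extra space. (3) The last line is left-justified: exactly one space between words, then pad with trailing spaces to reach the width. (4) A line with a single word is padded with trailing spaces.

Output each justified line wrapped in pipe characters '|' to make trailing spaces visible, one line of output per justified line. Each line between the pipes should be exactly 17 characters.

Line 1: ['happy', 'bed', 'south'] (min_width=15, slack=2)
Line 2: ['purple', 'lightbulb'] (min_width=16, slack=1)
Line 3: ['orange', 'orange', 'to'] (min_width=16, slack=1)
Line 4: ['bee', 'orange', 'red'] (min_width=14, slack=3)
Line 5: ['car', 'ant', 'table', 'a'] (min_width=15, slack=2)
Line 6: ['angry'] (min_width=5, slack=12)

Answer: |happy  bed  south|
|purple  lightbulb|
|orange  orange to|
|bee   orange  red|
|car  ant  table a|
|angry            |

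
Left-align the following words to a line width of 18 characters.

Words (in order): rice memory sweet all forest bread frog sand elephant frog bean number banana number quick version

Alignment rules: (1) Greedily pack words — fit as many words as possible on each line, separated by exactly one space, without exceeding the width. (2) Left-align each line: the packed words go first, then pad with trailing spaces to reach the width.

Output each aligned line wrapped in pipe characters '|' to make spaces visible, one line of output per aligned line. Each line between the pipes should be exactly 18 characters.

Answer: |rice memory sweet |
|all forest bread  |
|frog sand elephant|
|frog bean number  |
|banana number     |
|quick version     |

Derivation:
Line 1: ['rice', 'memory', 'sweet'] (min_width=17, slack=1)
Line 2: ['all', 'forest', 'bread'] (min_width=16, slack=2)
Line 3: ['frog', 'sand', 'elephant'] (min_width=18, slack=0)
Line 4: ['frog', 'bean', 'number'] (min_width=16, slack=2)
Line 5: ['banana', 'number'] (min_width=13, slack=5)
Line 6: ['quick', 'version'] (min_width=13, slack=5)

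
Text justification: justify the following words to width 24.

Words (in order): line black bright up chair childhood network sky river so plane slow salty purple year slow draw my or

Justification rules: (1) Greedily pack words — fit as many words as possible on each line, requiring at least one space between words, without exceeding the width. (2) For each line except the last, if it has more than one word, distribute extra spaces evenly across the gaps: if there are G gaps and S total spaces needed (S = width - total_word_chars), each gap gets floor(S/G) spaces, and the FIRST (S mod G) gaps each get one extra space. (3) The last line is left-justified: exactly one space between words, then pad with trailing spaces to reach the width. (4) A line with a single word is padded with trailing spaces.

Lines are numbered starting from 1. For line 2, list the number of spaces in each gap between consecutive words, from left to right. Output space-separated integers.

Line 1: ['line', 'black', 'bright', 'up'] (min_width=20, slack=4)
Line 2: ['chair', 'childhood', 'network'] (min_width=23, slack=1)
Line 3: ['sky', 'river', 'so', 'plane', 'slow'] (min_width=23, slack=1)
Line 4: ['salty', 'purple', 'year', 'slow'] (min_width=22, slack=2)
Line 5: ['draw', 'my', 'or'] (min_width=10, slack=14)

Answer: 2 1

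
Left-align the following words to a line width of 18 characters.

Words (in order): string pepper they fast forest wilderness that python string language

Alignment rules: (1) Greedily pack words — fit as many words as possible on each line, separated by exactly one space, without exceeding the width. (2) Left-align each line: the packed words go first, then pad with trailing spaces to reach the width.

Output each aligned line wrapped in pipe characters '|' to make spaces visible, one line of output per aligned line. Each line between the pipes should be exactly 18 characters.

Answer: |string pepper they|
|fast forest       |
|wilderness that   |
|python string     |
|language          |

Derivation:
Line 1: ['string', 'pepper', 'they'] (min_width=18, slack=0)
Line 2: ['fast', 'forest'] (min_width=11, slack=7)
Line 3: ['wilderness', 'that'] (min_width=15, slack=3)
Line 4: ['python', 'string'] (min_width=13, slack=5)
Line 5: ['language'] (min_width=8, slack=10)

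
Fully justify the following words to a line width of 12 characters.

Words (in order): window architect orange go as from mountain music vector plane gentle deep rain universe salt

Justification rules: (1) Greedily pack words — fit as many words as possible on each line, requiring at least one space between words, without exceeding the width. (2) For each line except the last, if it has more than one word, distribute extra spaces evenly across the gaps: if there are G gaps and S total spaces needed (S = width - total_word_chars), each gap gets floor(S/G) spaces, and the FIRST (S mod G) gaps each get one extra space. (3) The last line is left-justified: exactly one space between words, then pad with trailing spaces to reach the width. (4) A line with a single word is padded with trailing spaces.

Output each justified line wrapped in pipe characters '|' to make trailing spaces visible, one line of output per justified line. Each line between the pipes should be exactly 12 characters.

Answer: |window      |
|architect   |
|orange go as|
|from        |
|mountain    |
|music vector|
|plane gentle|
|deep    rain|
|universe    |
|salt        |

Derivation:
Line 1: ['window'] (min_width=6, slack=6)
Line 2: ['architect'] (min_width=9, slack=3)
Line 3: ['orange', 'go', 'as'] (min_width=12, slack=0)
Line 4: ['from'] (min_width=4, slack=8)
Line 5: ['mountain'] (min_width=8, slack=4)
Line 6: ['music', 'vector'] (min_width=12, slack=0)
Line 7: ['plane', 'gentle'] (min_width=12, slack=0)
Line 8: ['deep', 'rain'] (min_width=9, slack=3)
Line 9: ['universe'] (min_width=8, slack=4)
Line 10: ['salt'] (min_width=4, slack=8)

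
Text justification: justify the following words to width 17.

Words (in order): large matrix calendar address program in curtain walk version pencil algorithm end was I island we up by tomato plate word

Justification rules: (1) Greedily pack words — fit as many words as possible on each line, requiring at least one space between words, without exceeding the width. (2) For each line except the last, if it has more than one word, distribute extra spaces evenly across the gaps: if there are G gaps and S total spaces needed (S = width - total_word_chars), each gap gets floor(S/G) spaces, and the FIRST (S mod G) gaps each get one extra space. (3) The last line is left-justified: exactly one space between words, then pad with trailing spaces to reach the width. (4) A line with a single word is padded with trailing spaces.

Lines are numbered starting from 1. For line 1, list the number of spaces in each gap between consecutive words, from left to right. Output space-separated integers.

Line 1: ['large', 'matrix'] (min_width=12, slack=5)
Line 2: ['calendar', 'address'] (min_width=16, slack=1)
Line 3: ['program', 'in'] (min_width=10, slack=7)
Line 4: ['curtain', 'walk'] (min_width=12, slack=5)
Line 5: ['version', 'pencil'] (min_width=14, slack=3)
Line 6: ['algorithm', 'end', 'was'] (min_width=17, slack=0)
Line 7: ['I', 'island', 'we', 'up', 'by'] (min_width=17, slack=0)
Line 8: ['tomato', 'plate', 'word'] (min_width=17, slack=0)

Answer: 6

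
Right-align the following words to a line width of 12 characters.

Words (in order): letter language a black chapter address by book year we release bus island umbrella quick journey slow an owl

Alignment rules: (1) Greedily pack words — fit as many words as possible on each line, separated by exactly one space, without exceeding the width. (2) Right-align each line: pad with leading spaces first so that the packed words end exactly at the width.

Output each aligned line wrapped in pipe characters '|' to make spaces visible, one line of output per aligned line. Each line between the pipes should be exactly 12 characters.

Answer: |      letter|
|  language a|
|       black|
|     chapter|
|  address by|
|book year we|
| release bus|
|      island|
|    umbrella|
|       quick|
|journey slow|
|      an owl|

Derivation:
Line 1: ['letter'] (min_width=6, slack=6)
Line 2: ['language', 'a'] (min_width=10, slack=2)
Line 3: ['black'] (min_width=5, slack=7)
Line 4: ['chapter'] (min_width=7, slack=5)
Line 5: ['address', 'by'] (min_width=10, slack=2)
Line 6: ['book', 'year', 'we'] (min_width=12, slack=0)
Line 7: ['release', 'bus'] (min_width=11, slack=1)
Line 8: ['island'] (min_width=6, slack=6)
Line 9: ['umbrella'] (min_width=8, slack=4)
Line 10: ['quick'] (min_width=5, slack=7)
Line 11: ['journey', 'slow'] (min_width=12, slack=0)
Line 12: ['an', 'owl'] (min_width=6, slack=6)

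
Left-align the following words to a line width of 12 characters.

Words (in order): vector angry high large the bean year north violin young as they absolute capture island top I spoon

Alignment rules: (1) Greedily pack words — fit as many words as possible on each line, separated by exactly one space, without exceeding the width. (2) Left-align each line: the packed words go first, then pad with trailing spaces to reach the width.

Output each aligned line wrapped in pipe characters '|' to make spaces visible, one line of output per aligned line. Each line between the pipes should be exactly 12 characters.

Line 1: ['vector', 'angry'] (min_width=12, slack=0)
Line 2: ['high', 'large'] (min_width=10, slack=2)
Line 3: ['the', 'bean'] (min_width=8, slack=4)
Line 4: ['year', 'north'] (min_width=10, slack=2)
Line 5: ['violin', 'young'] (min_width=12, slack=0)
Line 6: ['as', 'they'] (min_width=7, slack=5)
Line 7: ['absolute'] (min_width=8, slack=4)
Line 8: ['capture'] (min_width=7, slack=5)
Line 9: ['island', 'top', 'I'] (min_width=12, slack=0)
Line 10: ['spoon'] (min_width=5, slack=7)

Answer: |vector angry|
|high large  |
|the bean    |
|year north  |
|violin young|
|as they     |
|absolute    |
|capture     |
|island top I|
|spoon       |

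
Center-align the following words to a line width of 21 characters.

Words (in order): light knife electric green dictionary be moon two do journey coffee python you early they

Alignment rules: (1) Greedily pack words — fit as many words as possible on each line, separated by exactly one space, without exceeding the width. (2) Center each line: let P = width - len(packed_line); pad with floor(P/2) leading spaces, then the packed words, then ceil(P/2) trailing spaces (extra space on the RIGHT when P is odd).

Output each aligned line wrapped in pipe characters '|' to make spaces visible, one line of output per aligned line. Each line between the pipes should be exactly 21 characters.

Line 1: ['light', 'knife', 'electric'] (min_width=20, slack=1)
Line 2: ['green', 'dictionary', 'be'] (min_width=19, slack=2)
Line 3: ['moon', 'two', 'do', 'journey'] (min_width=19, slack=2)
Line 4: ['coffee', 'python', 'you'] (min_width=17, slack=4)
Line 5: ['early', 'they'] (min_width=10, slack=11)

Answer: |light knife electric |
| green dictionary be |
| moon two do journey |
|  coffee python you  |
|     early they      |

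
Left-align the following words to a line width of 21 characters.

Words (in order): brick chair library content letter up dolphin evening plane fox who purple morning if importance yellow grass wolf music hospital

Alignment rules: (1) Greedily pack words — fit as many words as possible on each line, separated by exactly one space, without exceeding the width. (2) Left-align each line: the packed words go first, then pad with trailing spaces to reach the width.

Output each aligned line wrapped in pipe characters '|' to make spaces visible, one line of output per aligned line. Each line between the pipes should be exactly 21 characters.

Answer: |brick chair library  |
|content letter up    |
|dolphin evening plane|
|fox who purple       |
|morning if importance|
|yellow grass wolf    |
|music hospital       |

Derivation:
Line 1: ['brick', 'chair', 'library'] (min_width=19, slack=2)
Line 2: ['content', 'letter', 'up'] (min_width=17, slack=4)
Line 3: ['dolphin', 'evening', 'plane'] (min_width=21, slack=0)
Line 4: ['fox', 'who', 'purple'] (min_width=14, slack=7)
Line 5: ['morning', 'if', 'importance'] (min_width=21, slack=0)
Line 6: ['yellow', 'grass', 'wolf'] (min_width=17, slack=4)
Line 7: ['music', 'hospital'] (min_width=14, slack=7)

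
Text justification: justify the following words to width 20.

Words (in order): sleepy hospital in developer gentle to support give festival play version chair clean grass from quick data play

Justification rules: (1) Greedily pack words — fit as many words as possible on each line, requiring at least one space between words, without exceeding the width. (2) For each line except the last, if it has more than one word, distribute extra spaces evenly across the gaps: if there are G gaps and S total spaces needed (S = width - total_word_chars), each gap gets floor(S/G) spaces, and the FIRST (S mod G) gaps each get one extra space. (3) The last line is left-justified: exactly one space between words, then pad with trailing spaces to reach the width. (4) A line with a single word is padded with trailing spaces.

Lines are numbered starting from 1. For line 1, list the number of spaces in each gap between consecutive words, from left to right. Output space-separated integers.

Answer: 2 2

Derivation:
Line 1: ['sleepy', 'hospital', 'in'] (min_width=18, slack=2)
Line 2: ['developer', 'gentle', 'to'] (min_width=19, slack=1)
Line 3: ['support', 'give'] (min_width=12, slack=8)
Line 4: ['festival', 'play'] (min_width=13, slack=7)
Line 5: ['version', 'chair', 'clean'] (min_width=19, slack=1)
Line 6: ['grass', 'from', 'quick'] (min_width=16, slack=4)
Line 7: ['data', 'play'] (min_width=9, slack=11)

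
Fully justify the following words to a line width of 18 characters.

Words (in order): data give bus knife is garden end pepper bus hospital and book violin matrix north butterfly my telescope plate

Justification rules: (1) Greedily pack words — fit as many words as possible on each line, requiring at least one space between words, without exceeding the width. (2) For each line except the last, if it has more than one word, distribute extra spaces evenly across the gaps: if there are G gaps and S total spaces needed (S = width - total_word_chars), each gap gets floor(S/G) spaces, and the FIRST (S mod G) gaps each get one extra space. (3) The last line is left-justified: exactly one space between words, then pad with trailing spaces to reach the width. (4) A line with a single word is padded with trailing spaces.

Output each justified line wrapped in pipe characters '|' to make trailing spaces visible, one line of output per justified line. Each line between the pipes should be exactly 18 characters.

Answer: |data    give   bus|
|knife   is  garden|
|end   pepper   bus|
|hospital  and book|
|violin      matrix|
|north butterfly my|
|telescope plate   |

Derivation:
Line 1: ['data', 'give', 'bus'] (min_width=13, slack=5)
Line 2: ['knife', 'is', 'garden'] (min_width=15, slack=3)
Line 3: ['end', 'pepper', 'bus'] (min_width=14, slack=4)
Line 4: ['hospital', 'and', 'book'] (min_width=17, slack=1)
Line 5: ['violin', 'matrix'] (min_width=13, slack=5)
Line 6: ['north', 'butterfly', 'my'] (min_width=18, slack=0)
Line 7: ['telescope', 'plate'] (min_width=15, slack=3)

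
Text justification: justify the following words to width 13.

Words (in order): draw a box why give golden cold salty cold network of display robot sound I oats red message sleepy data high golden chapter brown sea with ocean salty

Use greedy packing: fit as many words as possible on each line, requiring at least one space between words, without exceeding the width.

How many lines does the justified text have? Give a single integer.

Line 1: ['draw', 'a', 'box'] (min_width=10, slack=3)
Line 2: ['why', 'give'] (min_width=8, slack=5)
Line 3: ['golden', 'cold'] (min_width=11, slack=2)
Line 4: ['salty', 'cold'] (min_width=10, slack=3)
Line 5: ['network', 'of'] (min_width=10, slack=3)
Line 6: ['display', 'robot'] (min_width=13, slack=0)
Line 7: ['sound', 'I', 'oats'] (min_width=12, slack=1)
Line 8: ['red', 'message'] (min_width=11, slack=2)
Line 9: ['sleepy', 'data'] (min_width=11, slack=2)
Line 10: ['high', 'golden'] (min_width=11, slack=2)
Line 11: ['chapter', 'brown'] (min_width=13, slack=0)
Line 12: ['sea', 'with'] (min_width=8, slack=5)
Line 13: ['ocean', 'salty'] (min_width=11, slack=2)
Total lines: 13

Answer: 13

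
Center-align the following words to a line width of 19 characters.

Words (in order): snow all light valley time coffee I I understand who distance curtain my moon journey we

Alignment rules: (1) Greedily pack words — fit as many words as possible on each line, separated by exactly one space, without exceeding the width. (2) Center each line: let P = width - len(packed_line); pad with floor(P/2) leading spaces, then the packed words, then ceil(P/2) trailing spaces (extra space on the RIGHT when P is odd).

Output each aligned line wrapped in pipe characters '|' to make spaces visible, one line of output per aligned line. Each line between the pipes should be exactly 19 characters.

Line 1: ['snow', 'all', 'light'] (min_width=14, slack=5)
Line 2: ['valley', 'time', 'coffee'] (min_width=18, slack=1)
Line 3: ['I', 'I', 'understand', 'who'] (min_width=18, slack=1)
Line 4: ['distance', 'curtain', 'my'] (min_width=19, slack=0)
Line 5: ['moon', 'journey', 'we'] (min_width=15, slack=4)

Answer: |  snow all light   |
|valley time coffee |
|I I understand who |
|distance curtain my|
|  moon journey we  |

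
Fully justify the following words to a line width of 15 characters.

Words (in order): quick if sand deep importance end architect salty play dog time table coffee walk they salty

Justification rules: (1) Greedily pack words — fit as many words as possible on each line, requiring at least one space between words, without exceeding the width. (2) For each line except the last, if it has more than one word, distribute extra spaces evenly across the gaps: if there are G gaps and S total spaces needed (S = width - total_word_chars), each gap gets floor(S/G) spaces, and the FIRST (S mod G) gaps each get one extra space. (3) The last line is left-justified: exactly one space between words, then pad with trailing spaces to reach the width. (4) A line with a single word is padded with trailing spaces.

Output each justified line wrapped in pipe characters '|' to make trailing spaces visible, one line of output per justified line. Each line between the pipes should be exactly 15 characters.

Answer: |quick  if  sand|
|deep importance|
|end   architect|
|salty  play dog|
|time      table|
|coffee     walk|
|they salty     |

Derivation:
Line 1: ['quick', 'if', 'sand'] (min_width=13, slack=2)
Line 2: ['deep', 'importance'] (min_width=15, slack=0)
Line 3: ['end', 'architect'] (min_width=13, slack=2)
Line 4: ['salty', 'play', 'dog'] (min_width=14, slack=1)
Line 5: ['time', 'table'] (min_width=10, slack=5)
Line 6: ['coffee', 'walk'] (min_width=11, slack=4)
Line 7: ['they', 'salty'] (min_width=10, slack=5)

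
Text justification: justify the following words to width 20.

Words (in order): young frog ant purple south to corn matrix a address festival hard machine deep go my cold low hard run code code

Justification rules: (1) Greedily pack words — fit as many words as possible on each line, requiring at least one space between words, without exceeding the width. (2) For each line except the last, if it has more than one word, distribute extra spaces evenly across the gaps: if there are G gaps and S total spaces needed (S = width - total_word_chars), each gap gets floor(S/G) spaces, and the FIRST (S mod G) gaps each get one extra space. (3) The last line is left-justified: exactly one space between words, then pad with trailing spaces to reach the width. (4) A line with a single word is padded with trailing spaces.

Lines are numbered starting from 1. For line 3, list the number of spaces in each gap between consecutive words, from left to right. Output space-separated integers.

Answer: 3 3

Derivation:
Line 1: ['young', 'frog', 'ant'] (min_width=14, slack=6)
Line 2: ['purple', 'south', 'to', 'corn'] (min_width=20, slack=0)
Line 3: ['matrix', 'a', 'address'] (min_width=16, slack=4)
Line 4: ['festival', 'hard'] (min_width=13, slack=7)
Line 5: ['machine', 'deep', 'go', 'my'] (min_width=18, slack=2)
Line 6: ['cold', 'low', 'hard', 'run'] (min_width=17, slack=3)
Line 7: ['code', 'code'] (min_width=9, slack=11)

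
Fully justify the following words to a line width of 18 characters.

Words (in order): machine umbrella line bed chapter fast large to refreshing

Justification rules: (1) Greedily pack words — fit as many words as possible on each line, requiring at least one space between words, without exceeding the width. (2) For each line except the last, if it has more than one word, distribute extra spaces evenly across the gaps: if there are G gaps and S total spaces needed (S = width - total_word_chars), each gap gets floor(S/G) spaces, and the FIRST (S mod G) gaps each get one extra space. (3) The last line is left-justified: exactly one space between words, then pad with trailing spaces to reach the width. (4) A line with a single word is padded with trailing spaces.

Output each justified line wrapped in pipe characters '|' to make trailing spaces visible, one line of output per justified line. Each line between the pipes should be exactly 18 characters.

Answer: |machine   umbrella|
|line  bed  chapter|
|fast    large   to|
|refreshing        |

Derivation:
Line 1: ['machine', 'umbrella'] (min_width=16, slack=2)
Line 2: ['line', 'bed', 'chapter'] (min_width=16, slack=2)
Line 3: ['fast', 'large', 'to'] (min_width=13, slack=5)
Line 4: ['refreshing'] (min_width=10, slack=8)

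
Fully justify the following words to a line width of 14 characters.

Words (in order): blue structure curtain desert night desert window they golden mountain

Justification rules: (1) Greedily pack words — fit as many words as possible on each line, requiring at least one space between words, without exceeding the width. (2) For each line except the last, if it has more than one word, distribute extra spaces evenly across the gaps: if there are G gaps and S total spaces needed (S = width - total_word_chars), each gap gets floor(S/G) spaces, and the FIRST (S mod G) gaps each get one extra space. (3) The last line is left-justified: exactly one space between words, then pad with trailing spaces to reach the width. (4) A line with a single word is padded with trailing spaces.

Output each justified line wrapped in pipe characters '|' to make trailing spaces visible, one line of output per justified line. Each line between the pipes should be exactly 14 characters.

Line 1: ['blue', 'structure'] (min_width=14, slack=0)
Line 2: ['curtain', 'desert'] (min_width=14, slack=0)
Line 3: ['night', 'desert'] (min_width=12, slack=2)
Line 4: ['window', 'they'] (min_width=11, slack=3)
Line 5: ['golden'] (min_width=6, slack=8)
Line 6: ['mountain'] (min_width=8, slack=6)

Answer: |blue structure|
|curtain desert|
|night   desert|
|window    they|
|golden        |
|mountain      |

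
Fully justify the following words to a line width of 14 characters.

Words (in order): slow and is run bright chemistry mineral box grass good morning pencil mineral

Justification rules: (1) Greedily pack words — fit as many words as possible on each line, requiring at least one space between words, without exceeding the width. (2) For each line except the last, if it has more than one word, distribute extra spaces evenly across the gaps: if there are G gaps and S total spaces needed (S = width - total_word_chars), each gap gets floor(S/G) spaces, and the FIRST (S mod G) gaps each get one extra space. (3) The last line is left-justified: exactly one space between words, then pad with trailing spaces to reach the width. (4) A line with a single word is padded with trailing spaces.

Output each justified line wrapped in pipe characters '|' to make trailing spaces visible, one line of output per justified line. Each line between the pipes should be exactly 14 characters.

Answer: |slow   and  is|
|run     bright|
|chemistry     |
|mineral    box|
|grass     good|
|morning pencil|
|mineral       |

Derivation:
Line 1: ['slow', 'and', 'is'] (min_width=11, slack=3)
Line 2: ['run', 'bright'] (min_width=10, slack=4)
Line 3: ['chemistry'] (min_width=9, slack=5)
Line 4: ['mineral', 'box'] (min_width=11, slack=3)
Line 5: ['grass', 'good'] (min_width=10, slack=4)
Line 6: ['morning', 'pencil'] (min_width=14, slack=0)
Line 7: ['mineral'] (min_width=7, slack=7)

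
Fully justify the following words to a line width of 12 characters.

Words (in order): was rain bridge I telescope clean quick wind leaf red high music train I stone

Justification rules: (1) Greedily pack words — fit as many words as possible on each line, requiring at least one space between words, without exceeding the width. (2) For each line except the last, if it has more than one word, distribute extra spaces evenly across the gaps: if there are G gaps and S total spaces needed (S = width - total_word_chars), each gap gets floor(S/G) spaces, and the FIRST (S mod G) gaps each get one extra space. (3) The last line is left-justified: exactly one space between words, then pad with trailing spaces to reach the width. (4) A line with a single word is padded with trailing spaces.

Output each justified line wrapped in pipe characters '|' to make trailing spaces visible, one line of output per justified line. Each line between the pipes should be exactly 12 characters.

Answer: |was     rain|
|bridge     I|
|telescope   |
|clean  quick|
|wind    leaf|
|red     high|
|music  train|
|I stone     |

Derivation:
Line 1: ['was', 'rain'] (min_width=8, slack=4)
Line 2: ['bridge', 'I'] (min_width=8, slack=4)
Line 3: ['telescope'] (min_width=9, slack=3)
Line 4: ['clean', 'quick'] (min_width=11, slack=1)
Line 5: ['wind', 'leaf'] (min_width=9, slack=3)
Line 6: ['red', 'high'] (min_width=8, slack=4)
Line 7: ['music', 'train'] (min_width=11, slack=1)
Line 8: ['I', 'stone'] (min_width=7, slack=5)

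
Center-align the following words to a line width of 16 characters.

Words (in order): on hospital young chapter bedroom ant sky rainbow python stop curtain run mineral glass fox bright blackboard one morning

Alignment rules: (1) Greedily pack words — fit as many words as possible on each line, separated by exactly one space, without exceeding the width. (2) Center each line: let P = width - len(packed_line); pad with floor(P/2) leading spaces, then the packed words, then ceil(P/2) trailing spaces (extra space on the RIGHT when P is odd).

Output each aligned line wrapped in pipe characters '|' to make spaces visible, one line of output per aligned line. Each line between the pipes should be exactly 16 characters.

Line 1: ['on', 'hospital'] (min_width=11, slack=5)
Line 2: ['young', 'chapter'] (min_width=13, slack=3)
Line 3: ['bedroom', 'ant', 'sky'] (min_width=15, slack=1)
Line 4: ['rainbow', 'python'] (min_width=14, slack=2)
Line 5: ['stop', 'curtain', 'run'] (min_width=16, slack=0)
Line 6: ['mineral', 'glass'] (min_width=13, slack=3)
Line 7: ['fox', 'bright'] (min_width=10, slack=6)
Line 8: ['blackboard', 'one'] (min_width=14, slack=2)
Line 9: ['morning'] (min_width=7, slack=9)

Answer: |  on hospital   |
| young chapter  |
|bedroom ant sky |
| rainbow python |
|stop curtain run|
| mineral glass  |
|   fox bright   |
| blackboard one |
|    morning     |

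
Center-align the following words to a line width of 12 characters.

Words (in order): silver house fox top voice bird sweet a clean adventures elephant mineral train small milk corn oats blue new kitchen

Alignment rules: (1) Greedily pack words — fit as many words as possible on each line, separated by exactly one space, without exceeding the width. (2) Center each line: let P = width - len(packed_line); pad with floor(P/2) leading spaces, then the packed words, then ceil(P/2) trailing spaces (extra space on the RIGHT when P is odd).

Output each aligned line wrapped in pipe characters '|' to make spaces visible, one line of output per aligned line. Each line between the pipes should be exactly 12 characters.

Answer: |silver house|
|  fox top   |
| voice bird |
|  sweet a   |
|   clean    |
| adventures |
|  elephant  |
|  mineral   |
|train small |
| milk corn  |
| oats blue  |
|new kitchen |

Derivation:
Line 1: ['silver', 'house'] (min_width=12, slack=0)
Line 2: ['fox', 'top'] (min_width=7, slack=5)
Line 3: ['voice', 'bird'] (min_width=10, slack=2)
Line 4: ['sweet', 'a'] (min_width=7, slack=5)
Line 5: ['clean'] (min_width=5, slack=7)
Line 6: ['adventures'] (min_width=10, slack=2)
Line 7: ['elephant'] (min_width=8, slack=4)
Line 8: ['mineral'] (min_width=7, slack=5)
Line 9: ['train', 'small'] (min_width=11, slack=1)
Line 10: ['milk', 'corn'] (min_width=9, slack=3)
Line 11: ['oats', 'blue'] (min_width=9, slack=3)
Line 12: ['new', 'kitchen'] (min_width=11, slack=1)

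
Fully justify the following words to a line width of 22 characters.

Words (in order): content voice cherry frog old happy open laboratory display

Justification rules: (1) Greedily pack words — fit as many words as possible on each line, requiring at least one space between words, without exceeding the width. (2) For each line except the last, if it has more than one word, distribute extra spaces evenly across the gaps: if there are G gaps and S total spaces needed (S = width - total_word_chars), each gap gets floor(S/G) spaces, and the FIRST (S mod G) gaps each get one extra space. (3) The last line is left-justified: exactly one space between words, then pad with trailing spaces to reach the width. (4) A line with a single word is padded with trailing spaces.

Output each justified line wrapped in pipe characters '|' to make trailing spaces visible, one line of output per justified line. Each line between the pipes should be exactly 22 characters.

Line 1: ['content', 'voice', 'cherry'] (min_width=20, slack=2)
Line 2: ['frog', 'old', 'happy', 'open'] (min_width=19, slack=3)
Line 3: ['laboratory', 'display'] (min_width=18, slack=4)

Answer: |content  voice  cherry|
|frog  old  happy  open|
|laboratory display    |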